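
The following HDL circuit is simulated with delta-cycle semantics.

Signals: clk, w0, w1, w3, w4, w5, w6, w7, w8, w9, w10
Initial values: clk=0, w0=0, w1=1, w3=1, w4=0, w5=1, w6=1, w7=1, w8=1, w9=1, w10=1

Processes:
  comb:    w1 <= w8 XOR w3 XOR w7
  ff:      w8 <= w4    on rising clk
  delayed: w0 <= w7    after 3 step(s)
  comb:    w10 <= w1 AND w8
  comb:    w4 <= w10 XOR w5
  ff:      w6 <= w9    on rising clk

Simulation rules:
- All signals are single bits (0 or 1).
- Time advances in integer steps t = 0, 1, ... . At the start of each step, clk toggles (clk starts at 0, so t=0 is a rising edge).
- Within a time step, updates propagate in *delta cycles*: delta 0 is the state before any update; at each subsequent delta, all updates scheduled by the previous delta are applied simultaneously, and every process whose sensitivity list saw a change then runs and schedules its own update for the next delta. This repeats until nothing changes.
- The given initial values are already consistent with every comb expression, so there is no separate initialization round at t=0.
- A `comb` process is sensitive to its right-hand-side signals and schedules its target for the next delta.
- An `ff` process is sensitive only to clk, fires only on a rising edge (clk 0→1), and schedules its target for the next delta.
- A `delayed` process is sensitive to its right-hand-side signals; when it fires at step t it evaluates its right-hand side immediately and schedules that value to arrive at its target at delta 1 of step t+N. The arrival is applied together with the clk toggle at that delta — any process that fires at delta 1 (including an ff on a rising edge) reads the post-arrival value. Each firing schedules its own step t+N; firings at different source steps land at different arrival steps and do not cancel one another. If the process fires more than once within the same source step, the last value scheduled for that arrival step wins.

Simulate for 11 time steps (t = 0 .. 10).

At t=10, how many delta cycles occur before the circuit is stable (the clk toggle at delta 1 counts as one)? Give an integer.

5

t0.Δ0 clk=0 w3=1 w5=1 w0=0 w6=1 w4=0 w8=1 w9=1 w1=1 w7=1 w10=1
t0.Δ1 clk=1 w3=1 w5=1 w0=0 w6=1 w4=0 w8=1 w9=1 w1=1 w7=1 w10=1
t0.Δ2 clk=1 w3=1 w5=1 w0=0 w6=1 w4=0 w8=0 w9=1 w1=1 w7=1 w10=1
t0.Δ3 clk=1 w3=1 w5=1 w0=0 w6=1 w4=0 w8=0 w9=1 w1=0 w7=1 w10=0
t0.Δ4 clk=1 w3=1 w5=1 w0=0 w6=1 w4=1 w8=0 w9=1 w1=0 w7=1 w10=0
t1.Δ0 clk=1 w3=1 w5=1 w0=0 w6=1 w4=1 w8=0 w9=1 w1=0 w7=1 w10=0
t1.Δ1 clk=0 w3=1 w5=1 w0=0 w6=1 w4=1 w8=0 w9=1 w1=0 w7=1 w10=0
t2.Δ0 clk=0 w3=1 w5=1 w0=0 w6=1 w4=1 w8=0 w9=1 w1=0 w7=1 w10=0
t2.Δ1 clk=1 w3=1 w5=1 w0=0 w6=1 w4=1 w8=0 w9=1 w1=0 w7=1 w10=0
t2.Δ2 clk=1 w3=1 w5=1 w0=0 w6=1 w4=1 w8=1 w9=1 w1=0 w7=1 w10=0
t2.Δ3 clk=1 w3=1 w5=1 w0=0 w6=1 w4=1 w8=1 w9=1 w1=1 w7=1 w10=0
t2.Δ4 clk=1 w3=1 w5=1 w0=0 w6=1 w4=1 w8=1 w9=1 w1=1 w7=1 w10=1
t2.Δ5 clk=1 w3=1 w5=1 w0=0 w6=1 w4=0 w8=1 w9=1 w1=1 w7=1 w10=1
t3.Δ0 clk=1 w3=1 w5=1 w0=0 w6=1 w4=0 w8=1 w9=1 w1=1 w7=1 w10=1
t3.Δ1 clk=0 w3=1 w5=1 w0=0 w6=1 w4=0 w8=1 w9=1 w1=1 w7=1 w10=1
t4.Δ0 clk=0 w3=1 w5=1 w0=0 w6=1 w4=0 w8=1 w9=1 w1=1 w7=1 w10=1
t4.Δ1 clk=1 w3=1 w5=1 w0=0 w6=1 w4=0 w8=1 w9=1 w1=1 w7=1 w10=1
t4.Δ2 clk=1 w3=1 w5=1 w0=0 w6=1 w4=0 w8=0 w9=1 w1=1 w7=1 w10=1
t4.Δ3 clk=1 w3=1 w5=1 w0=0 w6=1 w4=0 w8=0 w9=1 w1=0 w7=1 w10=0
t4.Δ4 clk=1 w3=1 w5=1 w0=0 w6=1 w4=1 w8=0 w9=1 w1=0 w7=1 w10=0
t5.Δ0 clk=1 w3=1 w5=1 w0=0 w6=1 w4=1 w8=0 w9=1 w1=0 w7=1 w10=0
t5.Δ1 clk=0 w3=1 w5=1 w0=0 w6=1 w4=1 w8=0 w9=1 w1=0 w7=1 w10=0
t6.Δ0 clk=0 w3=1 w5=1 w0=0 w6=1 w4=1 w8=0 w9=1 w1=0 w7=1 w10=0
t6.Δ1 clk=1 w3=1 w5=1 w0=0 w6=1 w4=1 w8=0 w9=1 w1=0 w7=1 w10=0
t6.Δ2 clk=1 w3=1 w5=1 w0=0 w6=1 w4=1 w8=1 w9=1 w1=0 w7=1 w10=0
t6.Δ3 clk=1 w3=1 w5=1 w0=0 w6=1 w4=1 w8=1 w9=1 w1=1 w7=1 w10=0
t6.Δ4 clk=1 w3=1 w5=1 w0=0 w6=1 w4=1 w8=1 w9=1 w1=1 w7=1 w10=1
t6.Δ5 clk=1 w3=1 w5=1 w0=0 w6=1 w4=0 w8=1 w9=1 w1=1 w7=1 w10=1
t7.Δ0 clk=1 w3=1 w5=1 w0=0 w6=1 w4=0 w8=1 w9=1 w1=1 w7=1 w10=1
t7.Δ1 clk=0 w3=1 w5=1 w0=0 w6=1 w4=0 w8=1 w9=1 w1=1 w7=1 w10=1
t8.Δ0 clk=0 w3=1 w5=1 w0=0 w6=1 w4=0 w8=1 w9=1 w1=1 w7=1 w10=1
t8.Δ1 clk=1 w3=1 w5=1 w0=0 w6=1 w4=0 w8=1 w9=1 w1=1 w7=1 w10=1
t8.Δ2 clk=1 w3=1 w5=1 w0=0 w6=1 w4=0 w8=0 w9=1 w1=1 w7=1 w10=1
t8.Δ3 clk=1 w3=1 w5=1 w0=0 w6=1 w4=0 w8=0 w9=1 w1=0 w7=1 w10=0
t8.Δ4 clk=1 w3=1 w5=1 w0=0 w6=1 w4=1 w8=0 w9=1 w1=0 w7=1 w10=0
t9.Δ0 clk=1 w3=1 w5=1 w0=0 w6=1 w4=1 w8=0 w9=1 w1=0 w7=1 w10=0
t9.Δ1 clk=0 w3=1 w5=1 w0=0 w6=1 w4=1 w8=0 w9=1 w1=0 w7=1 w10=0
t10.Δ0 clk=0 w3=1 w5=1 w0=0 w6=1 w4=1 w8=0 w9=1 w1=0 w7=1 w10=0
t10.Δ1 clk=1 w3=1 w5=1 w0=0 w6=1 w4=1 w8=0 w9=1 w1=0 w7=1 w10=0
t10.Δ2 clk=1 w3=1 w5=1 w0=0 w6=1 w4=1 w8=1 w9=1 w1=0 w7=1 w10=0
t10.Δ3 clk=1 w3=1 w5=1 w0=0 w6=1 w4=1 w8=1 w9=1 w1=1 w7=1 w10=0
t10.Δ4 clk=1 w3=1 w5=1 w0=0 w6=1 w4=1 w8=1 w9=1 w1=1 w7=1 w10=1
t10.Δ5 clk=1 w3=1 w5=1 w0=0 w6=1 w4=0 w8=1 w9=1 w1=1 w7=1 w10=1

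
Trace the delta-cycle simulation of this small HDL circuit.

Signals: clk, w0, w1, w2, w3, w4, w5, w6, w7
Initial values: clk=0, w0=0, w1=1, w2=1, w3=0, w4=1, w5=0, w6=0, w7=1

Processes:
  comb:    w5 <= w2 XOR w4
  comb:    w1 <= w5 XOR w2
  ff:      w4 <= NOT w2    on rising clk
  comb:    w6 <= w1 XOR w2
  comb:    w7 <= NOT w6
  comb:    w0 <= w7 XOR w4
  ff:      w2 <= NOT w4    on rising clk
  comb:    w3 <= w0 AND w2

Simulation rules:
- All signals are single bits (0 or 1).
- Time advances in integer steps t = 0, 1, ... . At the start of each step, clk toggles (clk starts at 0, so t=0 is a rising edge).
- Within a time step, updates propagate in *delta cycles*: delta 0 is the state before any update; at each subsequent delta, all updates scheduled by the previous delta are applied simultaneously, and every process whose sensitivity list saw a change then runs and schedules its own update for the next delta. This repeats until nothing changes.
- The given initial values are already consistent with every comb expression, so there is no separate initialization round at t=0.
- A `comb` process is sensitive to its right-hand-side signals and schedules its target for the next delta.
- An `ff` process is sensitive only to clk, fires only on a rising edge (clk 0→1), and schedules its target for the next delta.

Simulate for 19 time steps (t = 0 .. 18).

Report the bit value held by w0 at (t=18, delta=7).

t0.Δ0 w7=1 w0=0 w4=1 w2=1 w6=0 clk=0 w3=0 w5=0 w1=1
t0.Δ1 w7=1 w0=0 w4=1 w2=1 w6=0 clk=1 w3=0 w5=0 w1=1
t0.Δ2 w7=1 w0=0 w4=0 w2=0 w6=0 clk=1 w3=0 w5=0 w1=1
t0.Δ3 w7=1 w0=1 w4=0 w2=0 w6=1 clk=1 w3=0 w5=0 w1=0
t0.Δ4 w7=0 w0=1 w4=0 w2=0 w6=0 clk=1 w3=0 w5=0 w1=0
t0.Δ5 w7=1 w0=0 w4=0 w2=0 w6=0 clk=1 w3=0 w5=0 w1=0
t0.Δ6 w7=1 w0=1 w4=0 w2=0 w6=0 clk=1 w3=0 w5=0 w1=0
t1.Δ0 w7=1 w0=1 w4=0 w2=0 w6=0 clk=1 w3=0 w5=0 w1=0
t1.Δ1 w7=1 w0=1 w4=0 w2=0 w6=0 clk=0 w3=0 w5=0 w1=0
t2.Δ0 w7=1 w0=1 w4=0 w2=0 w6=0 clk=0 w3=0 w5=0 w1=0
t2.Δ1 w7=1 w0=1 w4=0 w2=0 w6=0 clk=1 w3=0 w5=0 w1=0
t2.Δ2 w7=1 w0=1 w4=1 w2=1 w6=0 clk=1 w3=0 w5=0 w1=0
t2.Δ3 w7=1 w0=0 w4=1 w2=1 w6=1 clk=1 w3=1 w5=0 w1=1
t2.Δ4 w7=0 w0=0 w4=1 w2=1 w6=0 clk=1 w3=0 w5=0 w1=1
t2.Δ5 w7=1 w0=1 w4=1 w2=1 w6=0 clk=1 w3=0 w5=0 w1=1
t2.Δ6 w7=1 w0=0 w4=1 w2=1 w6=0 clk=1 w3=1 w5=0 w1=1
t2.Δ7 w7=1 w0=0 w4=1 w2=1 w6=0 clk=1 w3=0 w5=0 w1=1
t3.Δ0 w7=1 w0=0 w4=1 w2=1 w6=0 clk=1 w3=0 w5=0 w1=1
t3.Δ1 w7=1 w0=0 w4=1 w2=1 w6=0 clk=0 w3=0 w5=0 w1=1
t4.Δ0 w7=1 w0=0 w4=1 w2=1 w6=0 clk=0 w3=0 w5=0 w1=1
t4.Δ1 w7=1 w0=0 w4=1 w2=1 w6=0 clk=1 w3=0 w5=0 w1=1
t4.Δ2 w7=1 w0=0 w4=0 w2=0 w6=0 clk=1 w3=0 w5=0 w1=1
t4.Δ3 w7=1 w0=1 w4=0 w2=0 w6=1 clk=1 w3=0 w5=0 w1=0
t4.Δ4 w7=0 w0=1 w4=0 w2=0 w6=0 clk=1 w3=0 w5=0 w1=0
t4.Δ5 w7=1 w0=0 w4=0 w2=0 w6=0 clk=1 w3=0 w5=0 w1=0
t4.Δ6 w7=1 w0=1 w4=0 w2=0 w6=0 clk=1 w3=0 w5=0 w1=0
t5.Δ0 w7=1 w0=1 w4=0 w2=0 w6=0 clk=1 w3=0 w5=0 w1=0
t5.Δ1 w7=1 w0=1 w4=0 w2=0 w6=0 clk=0 w3=0 w5=0 w1=0
t6.Δ0 w7=1 w0=1 w4=0 w2=0 w6=0 clk=0 w3=0 w5=0 w1=0
t6.Δ1 w7=1 w0=1 w4=0 w2=0 w6=0 clk=1 w3=0 w5=0 w1=0
t6.Δ2 w7=1 w0=1 w4=1 w2=1 w6=0 clk=1 w3=0 w5=0 w1=0
t6.Δ3 w7=1 w0=0 w4=1 w2=1 w6=1 clk=1 w3=1 w5=0 w1=1
t6.Δ4 w7=0 w0=0 w4=1 w2=1 w6=0 clk=1 w3=0 w5=0 w1=1
t6.Δ5 w7=1 w0=1 w4=1 w2=1 w6=0 clk=1 w3=0 w5=0 w1=1
t6.Δ6 w7=1 w0=0 w4=1 w2=1 w6=0 clk=1 w3=1 w5=0 w1=1
t6.Δ7 w7=1 w0=0 w4=1 w2=1 w6=0 clk=1 w3=0 w5=0 w1=1
t7.Δ0 w7=1 w0=0 w4=1 w2=1 w6=0 clk=1 w3=0 w5=0 w1=1
t7.Δ1 w7=1 w0=0 w4=1 w2=1 w6=0 clk=0 w3=0 w5=0 w1=1
t8.Δ0 w7=1 w0=0 w4=1 w2=1 w6=0 clk=0 w3=0 w5=0 w1=1
t8.Δ1 w7=1 w0=0 w4=1 w2=1 w6=0 clk=1 w3=0 w5=0 w1=1
t8.Δ2 w7=1 w0=0 w4=0 w2=0 w6=0 clk=1 w3=0 w5=0 w1=1
t8.Δ3 w7=1 w0=1 w4=0 w2=0 w6=1 clk=1 w3=0 w5=0 w1=0
t8.Δ4 w7=0 w0=1 w4=0 w2=0 w6=0 clk=1 w3=0 w5=0 w1=0
t8.Δ5 w7=1 w0=0 w4=0 w2=0 w6=0 clk=1 w3=0 w5=0 w1=0
t8.Δ6 w7=1 w0=1 w4=0 w2=0 w6=0 clk=1 w3=0 w5=0 w1=0
t9.Δ0 w7=1 w0=1 w4=0 w2=0 w6=0 clk=1 w3=0 w5=0 w1=0
t9.Δ1 w7=1 w0=1 w4=0 w2=0 w6=0 clk=0 w3=0 w5=0 w1=0
t10.Δ0 w7=1 w0=1 w4=0 w2=0 w6=0 clk=0 w3=0 w5=0 w1=0
t10.Δ1 w7=1 w0=1 w4=0 w2=0 w6=0 clk=1 w3=0 w5=0 w1=0
t10.Δ2 w7=1 w0=1 w4=1 w2=1 w6=0 clk=1 w3=0 w5=0 w1=0
t10.Δ3 w7=1 w0=0 w4=1 w2=1 w6=1 clk=1 w3=1 w5=0 w1=1
t10.Δ4 w7=0 w0=0 w4=1 w2=1 w6=0 clk=1 w3=0 w5=0 w1=1
t10.Δ5 w7=1 w0=1 w4=1 w2=1 w6=0 clk=1 w3=0 w5=0 w1=1
t10.Δ6 w7=1 w0=0 w4=1 w2=1 w6=0 clk=1 w3=1 w5=0 w1=1
t10.Δ7 w7=1 w0=0 w4=1 w2=1 w6=0 clk=1 w3=0 w5=0 w1=1
t11.Δ0 w7=1 w0=0 w4=1 w2=1 w6=0 clk=1 w3=0 w5=0 w1=1
t11.Δ1 w7=1 w0=0 w4=1 w2=1 w6=0 clk=0 w3=0 w5=0 w1=1
t12.Δ0 w7=1 w0=0 w4=1 w2=1 w6=0 clk=0 w3=0 w5=0 w1=1
t12.Δ1 w7=1 w0=0 w4=1 w2=1 w6=0 clk=1 w3=0 w5=0 w1=1
t12.Δ2 w7=1 w0=0 w4=0 w2=0 w6=0 clk=1 w3=0 w5=0 w1=1
t12.Δ3 w7=1 w0=1 w4=0 w2=0 w6=1 clk=1 w3=0 w5=0 w1=0
t12.Δ4 w7=0 w0=1 w4=0 w2=0 w6=0 clk=1 w3=0 w5=0 w1=0
t12.Δ5 w7=1 w0=0 w4=0 w2=0 w6=0 clk=1 w3=0 w5=0 w1=0
t12.Δ6 w7=1 w0=1 w4=0 w2=0 w6=0 clk=1 w3=0 w5=0 w1=0
t13.Δ0 w7=1 w0=1 w4=0 w2=0 w6=0 clk=1 w3=0 w5=0 w1=0
t13.Δ1 w7=1 w0=1 w4=0 w2=0 w6=0 clk=0 w3=0 w5=0 w1=0
t14.Δ0 w7=1 w0=1 w4=0 w2=0 w6=0 clk=0 w3=0 w5=0 w1=0
t14.Δ1 w7=1 w0=1 w4=0 w2=0 w6=0 clk=1 w3=0 w5=0 w1=0
t14.Δ2 w7=1 w0=1 w4=1 w2=1 w6=0 clk=1 w3=0 w5=0 w1=0
t14.Δ3 w7=1 w0=0 w4=1 w2=1 w6=1 clk=1 w3=1 w5=0 w1=1
t14.Δ4 w7=0 w0=0 w4=1 w2=1 w6=0 clk=1 w3=0 w5=0 w1=1
t14.Δ5 w7=1 w0=1 w4=1 w2=1 w6=0 clk=1 w3=0 w5=0 w1=1
t14.Δ6 w7=1 w0=0 w4=1 w2=1 w6=0 clk=1 w3=1 w5=0 w1=1
t14.Δ7 w7=1 w0=0 w4=1 w2=1 w6=0 clk=1 w3=0 w5=0 w1=1
t15.Δ0 w7=1 w0=0 w4=1 w2=1 w6=0 clk=1 w3=0 w5=0 w1=1
t15.Δ1 w7=1 w0=0 w4=1 w2=1 w6=0 clk=0 w3=0 w5=0 w1=1
t16.Δ0 w7=1 w0=0 w4=1 w2=1 w6=0 clk=0 w3=0 w5=0 w1=1
t16.Δ1 w7=1 w0=0 w4=1 w2=1 w6=0 clk=1 w3=0 w5=0 w1=1
t16.Δ2 w7=1 w0=0 w4=0 w2=0 w6=0 clk=1 w3=0 w5=0 w1=1
t16.Δ3 w7=1 w0=1 w4=0 w2=0 w6=1 clk=1 w3=0 w5=0 w1=0
t16.Δ4 w7=0 w0=1 w4=0 w2=0 w6=0 clk=1 w3=0 w5=0 w1=0
t16.Δ5 w7=1 w0=0 w4=0 w2=0 w6=0 clk=1 w3=0 w5=0 w1=0
t16.Δ6 w7=1 w0=1 w4=0 w2=0 w6=0 clk=1 w3=0 w5=0 w1=0
t17.Δ0 w7=1 w0=1 w4=0 w2=0 w6=0 clk=1 w3=0 w5=0 w1=0
t17.Δ1 w7=1 w0=1 w4=0 w2=0 w6=0 clk=0 w3=0 w5=0 w1=0
t18.Δ0 w7=1 w0=1 w4=0 w2=0 w6=0 clk=0 w3=0 w5=0 w1=0
t18.Δ1 w7=1 w0=1 w4=0 w2=0 w6=0 clk=1 w3=0 w5=0 w1=0
t18.Δ2 w7=1 w0=1 w4=1 w2=1 w6=0 clk=1 w3=0 w5=0 w1=0
t18.Δ3 w7=1 w0=0 w4=1 w2=1 w6=1 clk=1 w3=1 w5=0 w1=1
t18.Δ4 w7=0 w0=0 w4=1 w2=1 w6=0 clk=1 w3=0 w5=0 w1=1
t18.Δ5 w7=1 w0=1 w4=1 w2=1 w6=0 clk=1 w3=0 w5=0 w1=1
t18.Δ6 w7=1 w0=0 w4=1 w2=1 w6=0 clk=1 w3=1 w5=0 w1=1
t18.Δ7 w7=1 w0=0 w4=1 w2=1 w6=0 clk=1 w3=0 w5=0 w1=1

0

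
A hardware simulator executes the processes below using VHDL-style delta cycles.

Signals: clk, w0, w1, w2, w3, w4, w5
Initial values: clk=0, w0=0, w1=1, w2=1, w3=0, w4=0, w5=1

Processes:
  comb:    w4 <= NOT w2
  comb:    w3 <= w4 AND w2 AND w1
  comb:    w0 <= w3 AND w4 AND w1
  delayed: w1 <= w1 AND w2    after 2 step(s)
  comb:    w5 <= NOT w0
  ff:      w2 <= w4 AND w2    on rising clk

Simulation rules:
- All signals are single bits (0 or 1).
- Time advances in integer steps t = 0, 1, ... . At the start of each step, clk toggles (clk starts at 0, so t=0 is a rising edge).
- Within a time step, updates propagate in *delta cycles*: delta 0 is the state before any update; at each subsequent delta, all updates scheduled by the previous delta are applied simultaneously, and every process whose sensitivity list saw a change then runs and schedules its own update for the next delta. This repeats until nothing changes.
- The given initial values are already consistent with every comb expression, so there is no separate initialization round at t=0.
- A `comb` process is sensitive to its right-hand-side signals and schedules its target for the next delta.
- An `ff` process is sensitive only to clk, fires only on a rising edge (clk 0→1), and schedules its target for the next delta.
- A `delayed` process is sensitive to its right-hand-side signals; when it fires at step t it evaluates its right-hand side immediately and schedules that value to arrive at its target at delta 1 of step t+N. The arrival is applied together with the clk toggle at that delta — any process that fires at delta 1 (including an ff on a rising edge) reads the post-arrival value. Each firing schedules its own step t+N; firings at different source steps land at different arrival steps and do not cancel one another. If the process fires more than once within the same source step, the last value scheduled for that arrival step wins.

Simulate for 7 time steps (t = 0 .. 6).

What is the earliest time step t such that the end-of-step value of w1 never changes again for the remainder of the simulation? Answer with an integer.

t0.Δ0 w1=1 w3=0 w2=1 w4=0 w0=0 clk=0 w5=1
t0.Δ1 w1=1 w3=0 w2=1 w4=0 w0=0 clk=1 w5=1
t0.Δ2 w1=1 w3=0 w2=0 w4=0 w0=0 clk=1 w5=1
t0.Δ3 w1=1 w3=0 w2=0 w4=1 w0=0 clk=1 w5=1
t1.Δ0 w1=1 w3=0 w2=0 w4=1 w0=0 clk=1 w5=1
t1.Δ1 w1=1 w3=0 w2=0 w4=1 w0=0 clk=0 w5=1
t2.Δ0 w1=1 w3=0 w2=0 w4=1 w0=0 clk=0 w5=1
t2.Δ1 w1=0 w3=0 w2=0 w4=1 w0=0 clk=1 w5=1
t3.Δ0 w1=0 w3=0 w2=0 w4=1 w0=0 clk=1 w5=1
t3.Δ1 w1=0 w3=0 w2=0 w4=1 w0=0 clk=0 w5=1
t4.Δ0 w1=0 w3=0 w2=0 w4=1 w0=0 clk=0 w5=1
t4.Δ1 w1=0 w3=0 w2=0 w4=1 w0=0 clk=1 w5=1
t5.Δ0 w1=0 w3=0 w2=0 w4=1 w0=0 clk=1 w5=1
t5.Δ1 w1=0 w3=0 w2=0 w4=1 w0=0 clk=0 w5=1
t6.Δ0 w1=0 w3=0 w2=0 w4=1 w0=0 clk=0 w5=1
t6.Δ1 w1=0 w3=0 w2=0 w4=1 w0=0 clk=1 w5=1

2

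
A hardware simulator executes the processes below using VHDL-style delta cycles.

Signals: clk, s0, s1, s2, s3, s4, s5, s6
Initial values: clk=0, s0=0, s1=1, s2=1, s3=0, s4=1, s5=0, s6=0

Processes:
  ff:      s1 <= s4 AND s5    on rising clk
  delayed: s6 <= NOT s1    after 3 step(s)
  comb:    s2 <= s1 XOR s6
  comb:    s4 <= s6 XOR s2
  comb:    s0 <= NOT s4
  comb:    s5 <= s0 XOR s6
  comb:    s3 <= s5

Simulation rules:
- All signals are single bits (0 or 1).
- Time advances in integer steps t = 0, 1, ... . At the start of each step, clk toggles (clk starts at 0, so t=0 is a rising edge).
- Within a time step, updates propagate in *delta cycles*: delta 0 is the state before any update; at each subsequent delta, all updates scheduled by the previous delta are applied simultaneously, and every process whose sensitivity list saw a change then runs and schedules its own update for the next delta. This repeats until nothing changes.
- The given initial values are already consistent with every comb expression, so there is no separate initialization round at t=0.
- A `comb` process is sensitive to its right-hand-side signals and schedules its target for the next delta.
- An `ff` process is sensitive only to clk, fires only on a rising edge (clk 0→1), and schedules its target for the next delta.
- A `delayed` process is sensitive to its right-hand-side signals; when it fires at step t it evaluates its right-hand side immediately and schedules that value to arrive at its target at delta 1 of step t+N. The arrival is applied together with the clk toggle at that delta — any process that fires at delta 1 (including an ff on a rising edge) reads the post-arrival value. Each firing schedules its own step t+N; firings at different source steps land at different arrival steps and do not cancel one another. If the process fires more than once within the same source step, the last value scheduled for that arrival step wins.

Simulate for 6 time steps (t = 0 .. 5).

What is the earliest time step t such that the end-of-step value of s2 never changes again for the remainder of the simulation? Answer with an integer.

[bits: s1,s3,s4,s0,s6,clk,s2,s5]
t=0: Δ0=10100010 Δ1=10100110 Δ2=00100110 Δ3=00100100 Δ4=00000100 Δ5=00010100 Δ6=00010101 Δ7=01010101 | 7Δ
t=1: Δ0=01010101 Δ1=01010001 | 1Δ
t=2: Δ0=01010001 Δ1=01010101 | 1Δ
t=3: Δ0=01010101 Δ1=01011001 Δ2=01111010 Δ3=00001010 Δ4=00011011 Δ5=01011010 Δ6=00011010 | 6Δ
t=4: Δ0=00011010 Δ1=00011110 | 1Δ
t=5: Δ0=00011110 Δ1=00011010 | 1Δ

3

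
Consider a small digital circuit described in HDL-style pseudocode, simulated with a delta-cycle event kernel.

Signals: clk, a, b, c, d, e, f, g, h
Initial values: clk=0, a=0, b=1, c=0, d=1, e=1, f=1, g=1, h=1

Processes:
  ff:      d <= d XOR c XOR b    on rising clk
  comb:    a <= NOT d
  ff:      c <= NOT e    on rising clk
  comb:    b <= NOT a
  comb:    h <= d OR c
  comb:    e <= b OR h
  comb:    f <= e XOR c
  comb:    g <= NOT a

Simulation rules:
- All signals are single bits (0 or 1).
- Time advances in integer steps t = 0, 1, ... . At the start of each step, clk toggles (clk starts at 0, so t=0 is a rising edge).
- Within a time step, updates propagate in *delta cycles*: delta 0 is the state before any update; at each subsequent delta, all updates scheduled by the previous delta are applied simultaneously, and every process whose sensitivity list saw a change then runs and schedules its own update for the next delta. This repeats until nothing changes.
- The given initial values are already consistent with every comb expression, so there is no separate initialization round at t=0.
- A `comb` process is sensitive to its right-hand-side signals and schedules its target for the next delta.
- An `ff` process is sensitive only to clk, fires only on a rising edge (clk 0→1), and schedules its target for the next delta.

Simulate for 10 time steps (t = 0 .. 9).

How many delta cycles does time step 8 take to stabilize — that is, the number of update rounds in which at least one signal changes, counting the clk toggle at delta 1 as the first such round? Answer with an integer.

5

t=0 Δ0: f=1 g=1 c=0 b=1 d=1 h=1 a=0 clk=0 e=1
  Δ1: clk:0→1
  Δ2: d:1→0
  Δ3: h:1→0, a:0→1
  Δ4: g:1→0, b:1→0
  Δ5: e:1→0
  Δ6: f:1→0
  (6Δ to stable)
t=1 Δ0: f=0 g=0 c=0 b=0 d=0 h=0 a=1 clk=1 e=0
  Δ1: clk:1→0
  (1Δ to stable)
t=2 Δ0: f=0 g=0 c=0 b=0 d=0 h=0 a=1 clk=0 e=0
  Δ1: clk:0→1
  Δ2: c:0→1
  Δ3: f:0→1, h:0→1
  Δ4: e:0→1
  Δ5: f:1→0
  (5Δ to stable)
t=3 Δ0: f=0 g=0 c=1 b=0 d=0 h=1 a=1 clk=1 e=1
  Δ1: clk:1→0
  (1Δ to stable)
t=4 Δ0: f=0 g=0 c=1 b=0 d=0 h=1 a=1 clk=0 e=1
  Δ1: clk:0→1
  Δ2: c:1→0, d:0→1
  Δ3: f:0→1, a:1→0
  Δ4: g:0→1, b:0→1
  (4Δ to stable)
t=5 Δ0: f=1 g=1 c=0 b=1 d=1 h=1 a=0 clk=1 e=1
  Δ1: clk:1→0
  (1Δ to stable)
t=6 Δ0: f=1 g=1 c=0 b=1 d=1 h=1 a=0 clk=0 e=1
  Δ1: clk:0→1
  Δ2: d:1→0
  Δ3: h:1→0, a:0→1
  Δ4: g:1→0, b:1→0
  Δ5: e:1→0
  Δ6: f:1→0
  (6Δ to stable)
t=7 Δ0: f=0 g=0 c=0 b=0 d=0 h=0 a=1 clk=1 e=0
  Δ1: clk:1→0
  (1Δ to stable)
t=8 Δ0: f=0 g=0 c=0 b=0 d=0 h=0 a=1 clk=0 e=0
  Δ1: clk:0→1
  Δ2: c:0→1
  Δ3: f:0→1, h:0→1
  Δ4: e:0→1
  Δ5: f:1→0
  (5Δ to stable)
t=9 Δ0: f=0 g=0 c=1 b=0 d=0 h=1 a=1 clk=1 e=1
  Δ1: clk:1→0
  (1Δ to stable)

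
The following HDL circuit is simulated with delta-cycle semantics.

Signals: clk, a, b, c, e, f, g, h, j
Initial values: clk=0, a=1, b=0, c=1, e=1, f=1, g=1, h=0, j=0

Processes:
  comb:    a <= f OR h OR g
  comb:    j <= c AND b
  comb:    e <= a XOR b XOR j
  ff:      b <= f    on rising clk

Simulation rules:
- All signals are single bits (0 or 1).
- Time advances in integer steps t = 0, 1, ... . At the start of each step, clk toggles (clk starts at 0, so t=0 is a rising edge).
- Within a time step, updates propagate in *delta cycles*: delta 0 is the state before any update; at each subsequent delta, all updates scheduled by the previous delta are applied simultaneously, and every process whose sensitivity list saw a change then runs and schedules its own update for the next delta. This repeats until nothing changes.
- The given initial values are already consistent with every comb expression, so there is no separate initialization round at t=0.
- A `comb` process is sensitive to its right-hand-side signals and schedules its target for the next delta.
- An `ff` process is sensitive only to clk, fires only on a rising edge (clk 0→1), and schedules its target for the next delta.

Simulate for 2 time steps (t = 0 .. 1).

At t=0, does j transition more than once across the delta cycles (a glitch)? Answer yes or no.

no

[bits: e,h,c,clk,j,g,f,a,b]
t=0: Δ0=101001110 Δ1=101101110 Δ2=101101111 Δ3=001111111 Δ4=101111111 | 4Δ
t=1: Δ0=101111111 Δ1=101011111 | 1Δ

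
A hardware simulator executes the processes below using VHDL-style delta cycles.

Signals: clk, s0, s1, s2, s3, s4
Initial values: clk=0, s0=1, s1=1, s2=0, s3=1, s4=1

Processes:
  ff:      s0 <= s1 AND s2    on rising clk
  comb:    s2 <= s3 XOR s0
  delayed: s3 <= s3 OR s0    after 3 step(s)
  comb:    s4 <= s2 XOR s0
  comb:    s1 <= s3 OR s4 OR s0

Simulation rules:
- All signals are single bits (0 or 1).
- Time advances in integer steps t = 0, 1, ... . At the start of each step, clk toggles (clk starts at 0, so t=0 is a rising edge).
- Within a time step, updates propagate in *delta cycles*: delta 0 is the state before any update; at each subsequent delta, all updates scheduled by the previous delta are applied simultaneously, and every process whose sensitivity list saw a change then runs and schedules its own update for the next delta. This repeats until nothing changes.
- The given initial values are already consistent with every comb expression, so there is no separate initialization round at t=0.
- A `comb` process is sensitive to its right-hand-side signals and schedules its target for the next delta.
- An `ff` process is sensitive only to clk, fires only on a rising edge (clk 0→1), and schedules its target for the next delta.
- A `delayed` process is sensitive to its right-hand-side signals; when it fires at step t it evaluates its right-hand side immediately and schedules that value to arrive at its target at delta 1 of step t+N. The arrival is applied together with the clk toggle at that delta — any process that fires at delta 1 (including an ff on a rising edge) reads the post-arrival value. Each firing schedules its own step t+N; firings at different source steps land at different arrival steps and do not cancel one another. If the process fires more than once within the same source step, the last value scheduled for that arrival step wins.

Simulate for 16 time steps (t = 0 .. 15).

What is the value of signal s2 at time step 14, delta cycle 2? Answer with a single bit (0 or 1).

t0.Δ0 clk=0 s4=1 s3=1 s2=0 s1=1 s0=1
t0.Δ1 clk=1 s4=1 s3=1 s2=0 s1=1 s0=1
t0.Δ2 clk=1 s4=1 s3=1 s2=0 s1=1 s0=0
t0.Δ3 clk=1 s4=0 s3=1 s2=1 s1=1 s0=0
t0.Δ4 clk=1 s4=1 s3=1 s2=1 s1=1 s0=0
t1.Δ0 clk=1 s4=1 s3=1 s2=1 s1=1 s0=0
t1.Δ1 clk=0 s4=1 s3=1 s2=1 s1=1 s0=0
t2.Δ0 clk=0 s4=1 s3=1 s2=1 s1=1 s0=0
t2.Δ1 clk=1 s4=1 s3=1 s2=1 s1=1 s0=0
t2.Δ2 clk=1 s4=1 s3=1 s2=1 s1=1 s0=1
t2.Δ3 clk=1 s4=0 s3=1 s2=0 s1=1 s0=1
t2.Δ4 clk=1 s4=1 s3=1 s2=0 s1=1 s0=1
t3.Δ0 clk=1 s4=1 s3=1 s2=0 s1=1 s0=1
t3.Δ1 clk=0 s4=1 s3=1 s2=0 s1=1 s0=1
t4.Δ0 clk=0 s4=1 s3=1 s2=0 s1=1 s0=1
t4.Δ1 clk=1 s4=1 s3=1 s2=0 s1=1 s0=1
t4.Δ2 clk=1 s4=1 s3=1 s2=0 s1=1 s0=0
t4.Δ3 clk=1 s4=0 s3=1 s2=1 s1=1 s0=0
t4.Δ4 clk=1 s4=1 s3=1 s2=1 s1=1 s0=0
t5.Δ0 clk=1 s4=1 s3=1 s2=1 s1=1 s0=0
t5.Δ1 clk=0 s4=1 s3=1 s2=1 s1=1 s0=0
t6.Δ0 clk=0 s4=1 s3=1 s2=1 s1=1 s0=0
t6.Δ1 clk=1 s4=1 s3=1 s2=1 s1=1 s0=0
t6.Δ2 clk=1 s4=1 s3=1 s2=1 s1=1 s0=1
t6.Δ3 clk=1 s4=0 s3=1 s2=0 s1=1 s0=1
t6.Δ4 clk=1 s4=1 s3=1 s2=0 s1=1 s0=1
t7.Δ0 clk=1 s4=1 s3=1 s2=0 s1=1 s0=1
t7.Δ1 clk=0 s4=1 s3=1 s2=0 s1=1 s0=1
t8.Δ0 clk=0 s4=1 s3=1 s2=0 s1=1 s0=1
t8.Δ1 clk=1 s4=1 s3=1 s2=0 s1=1 s0=1
t8.Δ2 clk=1 s4=1 s3=1 s2=0 s1=1 s0=0
t8.Δ3 clk=1 s4=0 s3=1 s2=1 s1=1 s0=0
t8.Δ4 clk=1 s4=1 s3=1 s2=1 s1=1 s0=0
t9.Δ0 clk=1 s4=1 s3=1 s2=1 s1=1 s0=0
t9.Δ1 clk=0 s4=1 s3=1 s2=1 s1=1 s0=0
t10.Δ0 clk=0 s4=1 s3=1 s2=1 s1=1 s0=0
t10.Δ1 clk=1 s4=1 s3=1 s2=1 s1=1 s0=0
t10.Δ2 clk=1 s4=1 s3=1 s2=1 s1=1 s0=1
t10.Δ3 clk=1 s4=0 s3=1 s2=0 s1=1 s0=1
t10.Δ4 clk=1 s4=1 s3=1 s2=0 s1=1 s0=1
t11.Δ0 clk=1 s4=1 s3=1 s2=0 s1=1 s0=1
t11.Δ1 clk=0 s4=1 s3=1 s2=0 s1=1 s0=1
t12.Δ0 clk=0 s4=1 s3=1 s2=0 s1=1 s0=1
t12.Δ1 clk=1 s4=1 s3=1 s2=0 s1=1 s0=1
t12.Δ2 clk=1 s4=1 s3=1 s2=0 s1=1 s0=0
t12.Δ3 clk=1 s4=0 s3=1 s2=1 s1=1 s0=0
t12.Δ4 clk=1 s4=1 s3=1 s2=1 s1=1 s0=0
t13.Δ0 clk=1 s4=1 s3=1 s2=1 s1=1 s0=0
t13.Δ1 clk=0 s4=1 s3=1 s2=1 s1=1 s0=0
t14.Δ0 clk=0 s4=1 s3=1 s2=1 s1=1 s0=0
t14.Δ1 clk=1 s4=1 s3=1 s2=1 s1=1 s0=0
t14.Δ2 clk=1 s4=1 s3=1 s2=1 s1=1 s0=1
t14.Δ3 clk=1 s4=0 s3=1 s2=0 s1=1 s0=1
t14.Δ4 clk=1 s4=1 s3=1 s2=0 s1=1 s0=1
t15.Δ0 clk=1 s4=1 s3=1 s2=0 s1=1 s0=1
t15.Δ1 clk=0 s4=1 s3=1 s2=0 s1=1 s0=1

1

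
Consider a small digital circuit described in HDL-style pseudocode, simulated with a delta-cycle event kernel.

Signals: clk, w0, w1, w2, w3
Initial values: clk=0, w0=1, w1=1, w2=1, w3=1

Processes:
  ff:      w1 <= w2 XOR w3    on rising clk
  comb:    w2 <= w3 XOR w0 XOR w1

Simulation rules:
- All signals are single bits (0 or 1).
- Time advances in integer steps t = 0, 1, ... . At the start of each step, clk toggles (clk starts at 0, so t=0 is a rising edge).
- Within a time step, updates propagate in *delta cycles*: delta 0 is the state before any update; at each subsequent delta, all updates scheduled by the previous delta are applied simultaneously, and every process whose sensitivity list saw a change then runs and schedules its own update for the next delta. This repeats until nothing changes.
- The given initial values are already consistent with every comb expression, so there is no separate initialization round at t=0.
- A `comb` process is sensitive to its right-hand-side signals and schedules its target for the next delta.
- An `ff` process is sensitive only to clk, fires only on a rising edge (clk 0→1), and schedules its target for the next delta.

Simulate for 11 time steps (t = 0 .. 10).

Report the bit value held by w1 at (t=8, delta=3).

0

t0.Δ0 clk=0 w2=1 w3=1 w1=1 w0=1
t0.Δ1 clk=1 w2=1 w3=1 w1=1 w0=1
t0.Δ2 clk=1 w2=1 w3=1 w1=0 w0=1
t0.Δ3 clk=1 w2=0 w3=1 w1=0 w0=1
t1.Δ0 clk=1 w2=0 w3=1 w1=0 w0=1
t1.Δ1 clk=0 w2=0 w3=1 w1=0 w0=1
t2.Δ0 clk=0 w2=0 w3=1 w1=0 w0=1
t2.Δ1 clk=1 w2=0 w3=1 w1=0 w0=1
t2.Δ2 clk=1 w2=0 w3=1 w1=1 w0=1
t2.Δ3 clk=1 w2=1 w3=1 w1=1 w0=1
t3.Δ0 clk=1 w2=1 w3=1 w1=1 w0=1
t3.Δ1 clk=0 w2=1 w3=1 w1=1 w0=1
t4.Δ0 clk=0 w2=1 w3=1 w1=1 w0=1
t4.Δ1 clk=1 w2=1 w3=1 w1=1 w0=1
t4.Δ2 clk=1 w2=1 w3=1 w1=0 w0=1
t4.Δ3 clk=1 w2=0 w3=1 w1=0 w0=1
t5.Δ0 clk=1 w2=0 w3=1 w1=0 w0=1
t5.Δ1 clk=0 w2=0 w3=1 w1=0 w0=1
t6.Δ0 clk=0 w2=0 w3=1 w1=0 w0=1
t6.Δ1 clk=1 w2=0 w3=1 w1=0 w0=1
t6.Δ2 clk=1 w2=0 w3=1 w1=1 w0=1
t6.Δ3 clk=1 w2=1 w3=1 w1=1 w0=1
t7.Δ0 clk=1 w2=1 w3=1 w1=1 w0=1
t7.Δ1 clk=0 w2=1 w3=1 w1=1 w0=1
t8.Δ0 clk=0 w2=1 w3=1 w1=1 w0=1
t8.Δ1 clk=1 w2=1 w3=1 w1=1 w0=1
t8.Δ2 clk=1 w2=1 w3=1 w1=0 w0=1
t8.Δ3 clk=1 w2=0 w3=1 w1=0 w0=1
t9.Δ0 clk=1 w2=0 w3=1 w1=0 w0=1
t9.Δ1 clk=0 w2=0 w3=1 w1=0 w0=1
t10.Δ0 clk=0 w2=0 w3=1 w1=0 w0=1
t10.Δ1 clk=1 w2=0 w3=1 w1=0 w0=1
t10.Δ2 clk=1 w2=0 w3=1 w1=1 w0=1
t10.Δ3 clk=1 w2=1 w3=1 w1=1 w0=1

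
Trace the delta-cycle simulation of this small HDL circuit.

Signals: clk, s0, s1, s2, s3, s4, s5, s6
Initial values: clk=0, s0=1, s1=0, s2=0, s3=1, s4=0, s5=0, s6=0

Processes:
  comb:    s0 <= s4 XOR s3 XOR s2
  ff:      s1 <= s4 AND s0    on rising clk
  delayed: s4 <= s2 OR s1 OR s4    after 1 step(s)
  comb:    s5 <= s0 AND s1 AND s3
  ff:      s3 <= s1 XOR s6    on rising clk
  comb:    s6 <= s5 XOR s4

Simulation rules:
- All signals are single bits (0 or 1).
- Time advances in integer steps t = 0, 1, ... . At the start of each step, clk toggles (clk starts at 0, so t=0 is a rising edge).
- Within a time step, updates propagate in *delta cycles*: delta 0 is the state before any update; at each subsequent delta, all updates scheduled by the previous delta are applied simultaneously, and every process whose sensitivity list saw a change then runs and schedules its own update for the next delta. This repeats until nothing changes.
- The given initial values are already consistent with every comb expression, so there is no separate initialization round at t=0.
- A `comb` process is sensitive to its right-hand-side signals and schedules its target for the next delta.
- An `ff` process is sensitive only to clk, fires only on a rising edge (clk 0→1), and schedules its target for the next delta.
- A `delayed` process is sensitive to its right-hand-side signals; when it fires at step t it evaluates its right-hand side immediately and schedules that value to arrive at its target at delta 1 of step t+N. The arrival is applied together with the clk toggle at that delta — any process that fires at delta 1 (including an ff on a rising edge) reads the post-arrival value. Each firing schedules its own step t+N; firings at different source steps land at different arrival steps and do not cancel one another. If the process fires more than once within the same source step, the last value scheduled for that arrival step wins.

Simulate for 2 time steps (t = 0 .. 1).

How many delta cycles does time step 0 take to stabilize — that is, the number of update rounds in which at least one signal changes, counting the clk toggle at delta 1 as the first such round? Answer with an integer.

[bits: s5,s0,s6,s4,clk,s3,s2,s1]
t=0: Δ0=01000100 Δ1=01001100 Δ2=01001000 Δ3=00001000 | 3Δ
t=1: Δ0=00001000 Δ1=00000000 | 1Δ

3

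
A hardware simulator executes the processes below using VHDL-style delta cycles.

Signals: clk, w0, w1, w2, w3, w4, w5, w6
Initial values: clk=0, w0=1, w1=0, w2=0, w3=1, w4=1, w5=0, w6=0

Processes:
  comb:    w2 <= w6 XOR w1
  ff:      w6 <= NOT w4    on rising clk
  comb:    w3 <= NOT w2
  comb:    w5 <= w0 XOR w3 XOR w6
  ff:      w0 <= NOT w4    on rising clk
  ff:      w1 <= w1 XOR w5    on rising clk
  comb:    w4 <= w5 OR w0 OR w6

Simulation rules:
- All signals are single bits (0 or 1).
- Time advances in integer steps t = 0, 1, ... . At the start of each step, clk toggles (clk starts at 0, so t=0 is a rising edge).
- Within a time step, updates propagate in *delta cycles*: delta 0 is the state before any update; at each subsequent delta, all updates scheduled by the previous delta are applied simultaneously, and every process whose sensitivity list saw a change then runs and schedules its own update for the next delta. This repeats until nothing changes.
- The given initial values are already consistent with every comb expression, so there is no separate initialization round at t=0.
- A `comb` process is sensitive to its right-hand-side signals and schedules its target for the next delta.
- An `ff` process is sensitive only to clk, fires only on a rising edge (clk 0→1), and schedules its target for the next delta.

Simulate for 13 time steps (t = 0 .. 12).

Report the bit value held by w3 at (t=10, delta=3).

0

t0.Δ0 w0=1 w6=0 w3=1 w5=0 w4=1 w1=0 w2=0 clk=0
t0.Δ1 w0=1 w6=0 w3=1 w5=0 w4=1 w1=0 w2=0 clk=1
t0.Δ2 w0=0 w6=0 w3=1 w5=0 w4=1 w1=0 w2=0 clk=1
t0.Δ3 w0=0 w6=0 w3=1 w5=1 w4=0 w1=0 w2=0 clk=1
t0.Δ4 w0=0 w6=0 w3=1 w5=1 w4=1 w1=0 w2=0 clk=1
t1.Δ0 w0=0 w6=0 w3=1 w5=1 w4=1 w1=0 w2=0 clk=1
t1.Δ1 w0=0 w6=0 w3=1 w5=1 w4=1 w1=0 w2=0 clk=0
t2.Δ0 w0=0 w6=0 w3=1 w5=1 w4=1 w1=0 w2=0 clk=0
t2.Δ1 w0=0 w6=0 w3=1 w5=1 w4=1 w1=0 w2=0 clk=1
t2.Δ2 w0=0 w6=0 w3=1 w5=1 w4=1 w1=1 w2=0 clk=1
t2.Δ3 w0=0 w6=0 w3=1 w5=1 w4=1 w1=1 w2=1 clk=1
t2.Δ4 w0=0 w6=0 w3=0 w5=1 w4=1 w1=1 w2=1 clk=1
t2.Δ5 w0=0 w6=0 w3=0 w5=0 w4=1 w1=1 w2=1 clk=1
t2.Δ6 w0=0 w6=0 w3=0 w5=0 w4=0 w1=1 w2=1 clk=1
t3.Δ0 w0=0 w6=0 w3=0 w5=0 w4=0 w1=1 w2=1 clk=1
t3.Δ1 w0=0 w6=0 w3=0 w5=0 w4=0 w1=1 w2=1 clk=0
t4.Δ0 w0=0 w6=0 w3=0 w5=0 w4=0 w1=1 w2=1 clk=0
t4.Δ1 w0=0 w6=0 w3=0 w5=0 w4=0 w1=1 w2=1 clk=1
t4.Δ2 w0=1 w6=1 w3=0 w5=0 w4=0 w1=1 w2=1 clk=1
t4.Δ3 w0=1 w6=1 w3=0 w5=0 w4=1 w1=1 w2=0 clk=1
t4.Δ4 w0=1 w6=1 w3=1 w5=0 w4=1 w1=1 w2=0 clk=1
t4.Δ5 w0=1 w6=1 w3=1 w5=1 w4=1 w1=1 w2=0 clk=1
t5.Δ0 w0=1 w6=1 w3=1 w5=1 w4=1 w1=1 w2=0 clk=1
t5.Δ1 w0=1 w6=1 w3=1 w5=1 w4=1 w1=1 w2=0 clk=0
t6.Δ0 w0=1 w6=1 w3=1 w5=1 w4=1 w1=1 w2=0 clk=0
t6.Δ1 w0=1 w6=1 w3=1 w5=1 w4=1 w1=1 w2=0 clk=1
t6.Δ2 w0=0 w6=0 w3=1 w5=1 w4=1 w1=0 w2=0 clk=1
t7.Δ0 w0=0 w6=0 w3=1 w5=1 w4=1 w1=0 w2=0 clk=1
t7.Δ1 w0=0 w6=0 w3=1 w5=1 w4=1 w1=0 w2=0 clk=0
t8.Δ0 w0=0 w6=0 w3=1 w5=1 w4=1 w1=0 w2=0 clk=0
t8.Δ1 w0=0 w6=0 w3=1 w5=1 w4=1 w1=0 w2=0 clk=1
t8.Δ2 w0=0 w6=0 w3=1 w5=1 w4=1 w1=1 w2=0 clk=1
t8.Δ3 w0=0 w6=0 w3=1 w5=1 w4=1 w1=1 w2=1 clk=1
t8.Δ4 w0=0 w6=0 w3=0 w5=1 w4=1 w1=1 w2=1 clk=1
t8.Δ5 w0=0 w6=0 w3=0 w5=0 w4=1 w1=1 w2=1 clk=1
t8.Δ6 w0=0 w6=0 w3=0 w5=0 w4=0 w1=1 w2=1 clk=1
t9.Δ0 w0=0 w6=0 w3=0 w5=0 w4=0 w1=1 w2=1 clk=1
t9.Δ1 w0=0 w6=0 w3=0 w5=0 w4=0 w1=1 w2=1 clk=0
t10.Δ0 w0=0 w6=0 w3=0 w5=0 w4=0 w1=1 w2=1 clk=0
t10.Δ1 w0=0 w6=0 w3=0 w5=0 w4=0 w1=1 w2=1 clk=1
t10.Δ2 w0=1 w6=1 w3=0 w5=0 w4=0 w1=1 w2=1 clk=1
t10.Δ3 w0=1 w6=1 w3=0 w5=0 w4=1 w1=1 w2=0 clk=1
t10.Δ4 w0=1 w6=1 w3=1 w5=0 w4=1 w1=1 w2=0 clk=1
t10.Δ5 w0=1 w6=1 w3=1 w5=1 w4=1 w1=1 w2=0 clk=1
t11.Δ0 w0=1 w6=1 w3=1 w5=1 w4=1 w1=1 w2=0 clk=1
t11.Δ1 w0=1 w6=1 w3=1 w5=1 w4=1 w1=1 w2=0 clk=0
t12.Δ0 w0=1 w6=1 w3=1 w5=1 w4=1 w1=1 w2=0 clk=0
t12.Δ1 w0=1 w6=1 w3=1 w5=1 w4=1 w1=1 w2=0 clk=1
t12.Δ2 w0=0 w6=0 w3=1 w5=1 w4=1 w1=0 w2=0 clk=1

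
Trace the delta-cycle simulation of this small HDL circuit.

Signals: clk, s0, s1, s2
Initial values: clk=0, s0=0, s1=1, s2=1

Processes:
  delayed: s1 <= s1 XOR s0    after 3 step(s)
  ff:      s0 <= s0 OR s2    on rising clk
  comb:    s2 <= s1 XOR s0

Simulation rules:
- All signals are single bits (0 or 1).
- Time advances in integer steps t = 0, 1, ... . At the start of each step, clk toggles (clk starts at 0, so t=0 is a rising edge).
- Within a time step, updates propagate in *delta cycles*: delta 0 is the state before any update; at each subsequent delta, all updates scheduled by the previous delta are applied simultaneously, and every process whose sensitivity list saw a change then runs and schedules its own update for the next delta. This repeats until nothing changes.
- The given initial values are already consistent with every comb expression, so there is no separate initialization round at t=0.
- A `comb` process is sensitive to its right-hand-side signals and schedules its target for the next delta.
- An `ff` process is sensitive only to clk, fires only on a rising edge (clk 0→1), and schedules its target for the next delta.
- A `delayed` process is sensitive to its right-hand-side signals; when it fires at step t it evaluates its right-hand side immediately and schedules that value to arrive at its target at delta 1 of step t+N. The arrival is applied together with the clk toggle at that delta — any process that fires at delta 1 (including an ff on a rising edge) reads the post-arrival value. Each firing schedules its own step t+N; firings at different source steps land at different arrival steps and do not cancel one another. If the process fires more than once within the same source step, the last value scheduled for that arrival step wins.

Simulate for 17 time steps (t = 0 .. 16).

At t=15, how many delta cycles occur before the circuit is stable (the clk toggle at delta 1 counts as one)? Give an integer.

2

[bits: clk,s0,s1,s2]
t=0: Δ0=0011 Δ1=1011 Δ2=1111 Δ3=1110 | 3Δ
t=1: Δ0=1110 Δ1=0110 | 1Δ
t=2: Δ0=0110 Δ1=1110 | 1Δ
t=3: Δ0=1110 Δ1=0100 Δ2=0101 | 2Δ
t=4: Δ0=0101 Δ1=1101 | 1Δ
t=5: Δ0=1101 Δ1=0101 | 1Δ
t=6: Δ0=0101 Δ1=1111 Δ2=1110 | 2Δ
t=7: Δ0=1110 Δ1=0110 | 1Δ
t=8: Δ0=0110 Δ1=1110 | 1Δ
t=9: Δ0=1110 Δ1=0100 Δ2=0101 | 2Δ
t=10: Δ0=0101 Δ1=1101 | 1Δ
t=11: Δ0=1101 Δ1=0101 | 1Δ
t=12: Δ0=0101 Δ1=1111 Δ2=1110 | 2Δ
t=13: Δ0=1110 Δ1=0110 | 1Δ
t=14: Δ0=0110 Δ1=1110 | 1Δ
t=15: Δ0=1110 Δ1=0100 Δ2=0101 | 2Δ
t=16: Δ0=0101 Δ1=1101 | 1Δ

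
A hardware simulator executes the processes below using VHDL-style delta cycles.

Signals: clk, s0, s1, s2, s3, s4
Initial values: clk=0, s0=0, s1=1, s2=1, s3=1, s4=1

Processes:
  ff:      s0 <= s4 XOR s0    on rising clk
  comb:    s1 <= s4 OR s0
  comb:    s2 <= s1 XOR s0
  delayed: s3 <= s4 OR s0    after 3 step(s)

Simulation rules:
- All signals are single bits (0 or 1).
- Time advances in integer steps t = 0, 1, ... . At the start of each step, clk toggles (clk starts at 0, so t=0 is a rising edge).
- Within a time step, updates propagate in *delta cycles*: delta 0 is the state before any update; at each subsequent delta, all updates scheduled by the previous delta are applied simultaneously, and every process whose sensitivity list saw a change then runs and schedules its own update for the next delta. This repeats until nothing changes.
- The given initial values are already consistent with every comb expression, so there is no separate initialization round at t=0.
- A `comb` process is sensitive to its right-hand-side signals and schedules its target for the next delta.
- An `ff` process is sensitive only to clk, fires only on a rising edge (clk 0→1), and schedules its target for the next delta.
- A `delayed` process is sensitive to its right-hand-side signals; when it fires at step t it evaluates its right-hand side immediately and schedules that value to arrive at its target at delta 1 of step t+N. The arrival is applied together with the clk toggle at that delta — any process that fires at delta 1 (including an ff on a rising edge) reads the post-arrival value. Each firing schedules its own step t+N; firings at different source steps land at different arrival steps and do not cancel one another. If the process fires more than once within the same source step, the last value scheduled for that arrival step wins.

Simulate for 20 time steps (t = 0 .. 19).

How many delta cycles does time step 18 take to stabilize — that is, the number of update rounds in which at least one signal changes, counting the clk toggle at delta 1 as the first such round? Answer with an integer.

3

[bits: clk,s2,s1,s0,s4,s3]
t=0: Δ0=011011 Δ1=111011 Δ2=111111 Δ3=101111 | 3Δ
t=1: Δ0=101111 Δ1=001111 | 1Δ
t=2: Δ0=001111 Δ1=101111 Δ2=101011 Δ3=111011 | 3Δ
t=3: Δ0=111011 Δ1=011011 | 1Δ
t=4: Δ0=011011 Δ1=111011 Δ2=111111 Δ3=101111 | 3Δ
t=5: Δ0=101111 Δ1=001111 | 1Δ
t=6: Δ0=001111 Δ1=101111 Δ2=101011 Δ3=111011 | 3Δ
t=7: Δ0=111011 Δ1=011011 | 1Δ
t=8: Δ0=011011 Δ1=111011 Δ2=111111 Δ3=101111 | 3Δ
t=9: Δ0=101111 Δ1=001111 | 1Δ
t=10: Δ0=001111 Δ1=101111 Δ2=101011 Δ3=111011 | 3Δ
t=11: Δ0=111011 Δ1=011011 | 1Δ
t=12: Δ0=011011 Δ1=111011 Δ2=111111 Δ3=101111 | 3Δ
t=13: Δ0=101111 Δ1=001111 | 1Δ
t=14: Δ0=001111 Δ1=101111 Δ2=101011 Δ3=111011 | 3Δ
t=15: Δ0=111011 Δ1=011011 | 1Δ
t=16: Δ0=011011 Δ1=111011 Δ2=111111 Δ3=101111 | 3Δ
t=17: Δ0=101111 Δ1=001111 | 1Δ
t=18: Δ0=001111 Δ1=101111 Δ2=101011 Δ3=111011 | 3Δ
t=19: Δ0=111011 Δ1=011011 | 1Δ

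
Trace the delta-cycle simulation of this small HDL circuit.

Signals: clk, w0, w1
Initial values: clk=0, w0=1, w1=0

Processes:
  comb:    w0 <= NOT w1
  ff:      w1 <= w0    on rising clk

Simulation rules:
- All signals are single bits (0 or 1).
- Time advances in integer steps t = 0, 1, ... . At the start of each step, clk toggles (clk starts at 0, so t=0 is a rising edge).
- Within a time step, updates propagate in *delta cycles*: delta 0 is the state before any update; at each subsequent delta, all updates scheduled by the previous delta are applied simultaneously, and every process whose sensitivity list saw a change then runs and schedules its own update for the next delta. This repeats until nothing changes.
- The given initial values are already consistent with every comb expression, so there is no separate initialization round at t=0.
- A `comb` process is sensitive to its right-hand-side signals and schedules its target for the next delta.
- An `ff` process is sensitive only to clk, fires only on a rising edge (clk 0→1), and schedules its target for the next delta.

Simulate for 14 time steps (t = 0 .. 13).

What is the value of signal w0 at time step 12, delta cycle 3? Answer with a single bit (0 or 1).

t0.Δ0 w0=1 clk=0 w1=0
t0.Δ1 w0=1 clk=1 w1=0
t0.Δ2 w0=1 clk=1 w1=1
t0.Δ3 w0=0 clk=1 w1=1
t1.Δ0 w0=0 clk=1 w1=1
t1.Δ1 w0=0 clk=0 w1=1
t2.Δ0 w0=0 clk=0 w1=1
t2.Δ1 w0=0 clk=1 w1=1
t2.Δ2 w0=0 clk=1 w1=0
t2.Δ3 w0=1 clk=1 w1=0
t3.Δ0 w0=1 clk=1 w1=0
t3.Δ1 w0=1 clk=0 w1=0
t4.Δ0 w0=1 clk=0 w1=0
t4.Δ1 w0=1 clk=1 w1=0
t4.Δ2 w0=1 clk=1 w1=1
t4.Δ3 w0=0 clk=1 w1=1
t5.Δ0 w0=0 clk=1 w1=1
t5.Δ1 w0=0 clk=0 w1=1
t6.Δ0 w0=0 clk=0 w1=1
t6.Δ1 w0=0 clk=1 w1=1
t6.Δ2 w0=0 clk=1 w1=0
t6.Δ3 w0=1 clk=1 w1=0
t7.Δ0 w0=1 clk=1 w1=0
t7.Δ1 w0=1 clk=0 w1=0
t8.Δ0 w0=1 clk=0 w1=0
t8.Δ1 w0=1 clk=1 w1=0
t8.Δ2 w0=1 clk=1 w1=1
t8.Δ3 w0=0 clk=1 w1=1
t9.Δ0 w0=0 clk=1 w1=1
t9.Δ1 w0=0 clk=0 w1=1
t10.Δ0 w0=0 clk=0 w1=1
t10.Δ1 w0=0 clk=1 w1=1
t10.Δ2 w0=0 clk=1 w1=0
t10.Δ3 w0=1 clk=1 w1=0
t11.Δ0 w0=1 clk=1 w1=0
t11.Δ1 w0=1 clk=0 w1=0
t12.Δ0 w0=1 clk=0 w1=0
t12.Δ1 w0=1 clk=1 w1=0
t12.Δ2 w0=1 clk=1 w1=1
t12.Δ3 w0=0 clk=1 w1=1
t13.Δ0 w0=0 clk=1 w1=1
t13.Δ1 w0=0 clk=0 w1=1

0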